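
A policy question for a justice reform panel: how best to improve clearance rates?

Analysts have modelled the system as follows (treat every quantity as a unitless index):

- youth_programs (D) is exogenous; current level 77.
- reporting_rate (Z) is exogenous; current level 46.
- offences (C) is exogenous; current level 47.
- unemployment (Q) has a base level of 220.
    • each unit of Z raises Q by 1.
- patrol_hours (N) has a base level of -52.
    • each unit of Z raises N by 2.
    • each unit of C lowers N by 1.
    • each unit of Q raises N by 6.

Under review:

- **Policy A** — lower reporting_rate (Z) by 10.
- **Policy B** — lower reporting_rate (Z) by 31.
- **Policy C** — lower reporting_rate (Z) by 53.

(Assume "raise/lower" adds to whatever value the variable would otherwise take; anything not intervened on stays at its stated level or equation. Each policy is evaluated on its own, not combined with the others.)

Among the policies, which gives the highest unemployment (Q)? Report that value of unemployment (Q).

Policy A (Z − 10):
  Z = 46 − 10 = 36
  Q = 220 + 36 = 256
Policy B (Z − 31):
  Z = 46 − 31 = 15
  Q = 220 + 15 = 235
Policy C (Z − 53):
  Z = 46 − 53 = -7
  Q = 220 + (-7) = 213
Comparing — Policy A: Q=256, Policy B: Q=235, Policy C: Q=213. Highest is 256 (Policy A).

256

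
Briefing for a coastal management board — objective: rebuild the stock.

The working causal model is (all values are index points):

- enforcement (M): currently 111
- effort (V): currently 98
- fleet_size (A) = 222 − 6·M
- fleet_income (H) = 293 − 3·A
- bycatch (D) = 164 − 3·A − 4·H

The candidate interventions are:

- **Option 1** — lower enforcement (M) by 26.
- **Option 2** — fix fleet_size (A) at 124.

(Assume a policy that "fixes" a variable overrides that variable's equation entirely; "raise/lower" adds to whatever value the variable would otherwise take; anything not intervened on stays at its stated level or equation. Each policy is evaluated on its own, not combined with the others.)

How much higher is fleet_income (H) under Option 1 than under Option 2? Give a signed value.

Option 1 (M − 26):
  M = 111 − 26 = 85
  A = 222 − 6·85 = -288
  H = 293 − 3·(-288) = 1157
Option 2 (A := 124):
  M = 111
  A = 124
  H = 293 − 3·124 = -79
H: 1157 − (-79) = 1236

1236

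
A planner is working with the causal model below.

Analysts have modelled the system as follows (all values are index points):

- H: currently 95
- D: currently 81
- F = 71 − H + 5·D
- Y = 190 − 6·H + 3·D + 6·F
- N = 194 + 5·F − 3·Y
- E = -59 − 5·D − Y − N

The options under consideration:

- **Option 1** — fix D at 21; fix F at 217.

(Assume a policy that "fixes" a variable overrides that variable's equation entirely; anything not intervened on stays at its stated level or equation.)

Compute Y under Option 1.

Option 1 (D := 21, F := 217):
  H = 95
  D = 21
  F = 217
  Y = 190 − 6·95 + 3·21 + 6·217 = 985

985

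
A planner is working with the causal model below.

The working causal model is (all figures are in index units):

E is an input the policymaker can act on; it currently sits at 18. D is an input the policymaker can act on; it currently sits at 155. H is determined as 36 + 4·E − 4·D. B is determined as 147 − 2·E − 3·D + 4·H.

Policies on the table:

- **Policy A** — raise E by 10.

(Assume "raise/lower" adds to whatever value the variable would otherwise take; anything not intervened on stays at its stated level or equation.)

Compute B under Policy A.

-2262

Policy A (E + 10):
  E = 18 + 10 = 28
  D = 155
  H = 36 + 4·28 − 4·155 = -472
  B = 147 − 2·28 − 3·155 + 4·(-472) = -2262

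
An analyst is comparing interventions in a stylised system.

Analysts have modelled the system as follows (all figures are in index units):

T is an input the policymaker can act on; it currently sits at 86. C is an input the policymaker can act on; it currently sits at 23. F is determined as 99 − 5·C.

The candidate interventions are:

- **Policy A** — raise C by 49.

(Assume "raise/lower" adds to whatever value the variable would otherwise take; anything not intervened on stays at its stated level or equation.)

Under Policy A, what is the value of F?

-261

Policy A (C + 49):
  C = 23 + 49 = 72
  F = 99 − 5·72 = -261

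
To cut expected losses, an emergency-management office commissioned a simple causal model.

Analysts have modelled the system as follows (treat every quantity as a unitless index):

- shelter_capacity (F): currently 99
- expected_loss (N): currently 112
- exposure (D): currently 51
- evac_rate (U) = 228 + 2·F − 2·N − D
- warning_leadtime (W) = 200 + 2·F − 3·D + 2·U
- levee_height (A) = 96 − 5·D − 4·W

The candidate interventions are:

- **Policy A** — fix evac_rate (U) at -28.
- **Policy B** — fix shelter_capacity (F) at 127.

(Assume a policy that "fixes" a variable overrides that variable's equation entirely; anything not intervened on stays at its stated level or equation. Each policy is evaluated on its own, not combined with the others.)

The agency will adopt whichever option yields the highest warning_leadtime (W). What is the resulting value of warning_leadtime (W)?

Policy A (U := -28):
  F = 99
  N = 112
  D = 51
  U = -28
  W = 200 + 2·99 − 3·51 + 2·(-28) = 189
Policy B (F := 127):
  F = 127
  N = 112
  D = 51
  U = 228 + 2·127 − 2·112 − 51 = 207
  W = 200 + 2·127 − 3·51 + 2·207 = 715
Comparing — Policy A: W=189, Policy B: W=715. Highest is 715 (Policy B).

715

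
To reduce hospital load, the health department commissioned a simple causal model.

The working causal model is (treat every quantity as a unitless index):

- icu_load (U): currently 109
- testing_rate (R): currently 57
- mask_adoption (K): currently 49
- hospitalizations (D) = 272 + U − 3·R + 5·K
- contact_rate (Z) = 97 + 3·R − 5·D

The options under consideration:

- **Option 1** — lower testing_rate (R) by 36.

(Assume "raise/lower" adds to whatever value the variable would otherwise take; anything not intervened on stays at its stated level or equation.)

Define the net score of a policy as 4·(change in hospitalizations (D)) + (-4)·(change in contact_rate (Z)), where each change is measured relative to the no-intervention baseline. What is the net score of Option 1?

Baseline:
  U = 109
  R = 57
  K = 49
  D = 272 + 109 − 3·57 + 5·49 = 455
  Z = 97 + 3·57 − 5·455 = -2007
Option 1 (R − 36):
  U = 109
  R = 57 − 36 = 21
  K = 49
  D = 272 + 109 − 3·21 + 5·49 = 563
  Z = 97 + 3·21 − 5·563 = -2655
ΔD = 563 − 455 = 108; ΔZ = -2655 − (-2007) = -648
Score = 4·108 + (-4)·(-648) = 3024

3024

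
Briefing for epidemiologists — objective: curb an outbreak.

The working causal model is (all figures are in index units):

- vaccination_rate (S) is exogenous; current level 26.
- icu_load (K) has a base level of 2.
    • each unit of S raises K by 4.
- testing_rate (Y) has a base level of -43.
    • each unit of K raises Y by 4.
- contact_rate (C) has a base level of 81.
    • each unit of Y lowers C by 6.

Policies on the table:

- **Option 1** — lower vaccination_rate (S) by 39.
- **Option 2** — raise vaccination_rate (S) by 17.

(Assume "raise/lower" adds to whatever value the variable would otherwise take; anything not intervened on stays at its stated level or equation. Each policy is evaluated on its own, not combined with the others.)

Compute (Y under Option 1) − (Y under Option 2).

Option 1 (S − 39):
  S = 26 − 39 = -13
  K = 2 + 4·(-13) = -50
  Y = -43 + 4·(-50) = -243
Option 2 (S + 17):
  S = 26 + 17 = 43
  K = 2 + 4·43 = 174
  Y = -43 + 4·174 = 653
Y: -243 − 653 = -896

-896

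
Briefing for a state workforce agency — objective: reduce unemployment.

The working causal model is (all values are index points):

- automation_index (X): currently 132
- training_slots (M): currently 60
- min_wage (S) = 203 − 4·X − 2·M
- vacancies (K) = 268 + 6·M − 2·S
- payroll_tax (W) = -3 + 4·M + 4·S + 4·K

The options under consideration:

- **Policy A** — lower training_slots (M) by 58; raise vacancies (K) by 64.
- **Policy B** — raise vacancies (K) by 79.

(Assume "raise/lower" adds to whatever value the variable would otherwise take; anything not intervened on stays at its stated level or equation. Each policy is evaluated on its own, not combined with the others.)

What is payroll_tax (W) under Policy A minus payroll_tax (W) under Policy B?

Policy A (M − 58, K + 64):
  X = 132
  M = 60 − 58 = 2
  S = 203 − 4·132 − 2·2 = -329
  K = 268 + 6·2 − 2·(-329) (+64 from intervention) = 1002
  W = -3 + 4·2 + 4·(-329) + 4·1002 = 2697
Policy B (K + 79):
  X = 132
  M = 60
  S = 203 − 4·132 − 2·60 = -445
  K = 268 + 6·60 − 2·(-445) (+79 from intervention) = 1597
  W = -3 + 4·60 + 4·(-445) + 4·1597 = 4845
W: 2697 − 4845 = -2148

-2148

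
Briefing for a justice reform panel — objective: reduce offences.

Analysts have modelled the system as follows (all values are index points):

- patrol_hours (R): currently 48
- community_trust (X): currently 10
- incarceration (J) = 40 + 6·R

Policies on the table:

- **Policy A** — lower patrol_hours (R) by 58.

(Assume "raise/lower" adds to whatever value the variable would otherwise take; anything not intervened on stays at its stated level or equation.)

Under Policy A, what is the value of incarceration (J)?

Policy A (R − 58):
  R = 48 − 58 = -10
  J = 40 + 6·(-10) = -20

-20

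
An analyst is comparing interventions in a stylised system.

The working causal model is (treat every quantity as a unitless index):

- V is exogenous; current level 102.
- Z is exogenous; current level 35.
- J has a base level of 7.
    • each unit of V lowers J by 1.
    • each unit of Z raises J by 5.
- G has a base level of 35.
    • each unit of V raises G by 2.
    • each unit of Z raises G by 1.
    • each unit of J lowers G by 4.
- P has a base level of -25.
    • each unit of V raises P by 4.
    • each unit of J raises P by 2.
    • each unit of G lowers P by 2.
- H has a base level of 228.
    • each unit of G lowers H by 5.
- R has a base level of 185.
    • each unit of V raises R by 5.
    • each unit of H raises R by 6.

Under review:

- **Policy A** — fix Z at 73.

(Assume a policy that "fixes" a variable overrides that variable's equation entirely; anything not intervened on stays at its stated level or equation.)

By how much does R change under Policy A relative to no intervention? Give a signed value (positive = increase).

21660

Baseline:
  V = 102
  Z = 35
  J = 7 − 102 + 5·35 = 80
  G = 35 + 2·102 + 35 − 4·80 = -46
  H = 228 − 5·(-46) = 458
  R = 185 + 5·102 + 6·458 = 3443
Policy A (Z := 73):
  V = 102
  Z = 73
  J = 7 − 102 + 5·73 = 270
  G = 35 + 2·102 + 73 − 4·270 = -768
  H = 228 − 5·(-768) = 4068
  R = 185 + 5·102 + 6·4068 = 25103
Change in R: 25103 − 3443 = 21660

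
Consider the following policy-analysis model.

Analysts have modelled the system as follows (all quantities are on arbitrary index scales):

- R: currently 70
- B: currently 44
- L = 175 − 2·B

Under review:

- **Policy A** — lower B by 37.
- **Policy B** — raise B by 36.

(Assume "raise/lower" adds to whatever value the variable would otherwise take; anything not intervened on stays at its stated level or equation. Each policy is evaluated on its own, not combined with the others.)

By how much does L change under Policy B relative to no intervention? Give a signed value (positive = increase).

-72

Baseline:
  B = 44
  L = 175 − 2·44 = 87
Policy B (B + 36):
  B = 44 + 36 = 80
  L = 175 − 2·80 = 15
Change in L: 15 − 87 = -72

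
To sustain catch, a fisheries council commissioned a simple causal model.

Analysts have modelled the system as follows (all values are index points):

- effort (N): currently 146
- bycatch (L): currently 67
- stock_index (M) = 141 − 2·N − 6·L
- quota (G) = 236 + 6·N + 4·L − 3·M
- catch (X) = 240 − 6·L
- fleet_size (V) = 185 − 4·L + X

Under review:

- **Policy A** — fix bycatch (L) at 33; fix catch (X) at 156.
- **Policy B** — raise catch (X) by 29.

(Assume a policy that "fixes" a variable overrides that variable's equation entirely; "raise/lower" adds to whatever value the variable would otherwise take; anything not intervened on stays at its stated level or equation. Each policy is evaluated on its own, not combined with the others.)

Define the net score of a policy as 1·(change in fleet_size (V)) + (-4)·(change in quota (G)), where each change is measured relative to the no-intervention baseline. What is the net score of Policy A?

Baseline:
  N = 146
  L = 67
  M = 141 − 2·146 − 6·67 = -553
  G = 236 + 6·146 + 4·67 − 3·(-553) = 3039
  X = 240 − 6·67 = -162
  V = 185 − 4·67 + (-162) = -245
Policy A (L := 33, X := 156):
  N = 146
  L = 33
  M = 141 − 2·146 − 6·33 = -349
  G = 236 + 6·146 + 4·33 − 3·(-349) = 2291
  X = 156
  V = 185 − 4·33 + 156 = 209
ΔV = 209 − (-245) = 454; ΔG = 2291 − 3039 = -748
Score = 1·454 + (-4)·(-748) = 3446

3446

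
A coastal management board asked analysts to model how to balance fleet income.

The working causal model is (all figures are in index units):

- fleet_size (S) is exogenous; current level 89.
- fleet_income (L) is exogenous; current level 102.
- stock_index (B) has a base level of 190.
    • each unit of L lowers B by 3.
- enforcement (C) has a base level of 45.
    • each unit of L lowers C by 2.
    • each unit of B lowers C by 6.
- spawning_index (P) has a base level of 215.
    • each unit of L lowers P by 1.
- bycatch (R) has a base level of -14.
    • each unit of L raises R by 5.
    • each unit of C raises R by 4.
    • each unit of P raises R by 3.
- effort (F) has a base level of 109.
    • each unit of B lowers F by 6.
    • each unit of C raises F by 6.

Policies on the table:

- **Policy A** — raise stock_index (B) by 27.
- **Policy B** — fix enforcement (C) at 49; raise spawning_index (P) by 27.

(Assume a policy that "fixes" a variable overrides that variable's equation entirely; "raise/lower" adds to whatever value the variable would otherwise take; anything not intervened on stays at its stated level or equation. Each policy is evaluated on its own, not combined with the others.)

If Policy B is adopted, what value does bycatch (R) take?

Policy B (C := 49, P + 27):
  L = 102
  B = 190 − 3·102 = -116
  C = 49
  P = 215 − 102 (+27 from intervention) = 140
  R = -14 + 5·102 + 4·49 + 3·140 = 1112

1112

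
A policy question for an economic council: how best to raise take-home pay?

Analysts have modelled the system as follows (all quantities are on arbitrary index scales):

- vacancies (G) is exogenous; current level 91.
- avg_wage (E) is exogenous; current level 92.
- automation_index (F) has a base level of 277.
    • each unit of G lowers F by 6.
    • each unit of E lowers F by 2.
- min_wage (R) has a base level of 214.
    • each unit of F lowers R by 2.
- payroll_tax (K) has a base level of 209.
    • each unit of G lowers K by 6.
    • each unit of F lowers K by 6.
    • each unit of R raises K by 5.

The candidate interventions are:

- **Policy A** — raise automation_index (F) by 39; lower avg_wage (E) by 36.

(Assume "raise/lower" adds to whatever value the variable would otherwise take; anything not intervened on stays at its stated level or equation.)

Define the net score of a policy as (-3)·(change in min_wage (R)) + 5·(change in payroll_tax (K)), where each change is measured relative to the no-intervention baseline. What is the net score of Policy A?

Baseline:
  G = 91
  E = 92
  F = 277 − 6·91 − 2·92 = -453
  R = 214 − 2·(-453) = 1120
  K = 209 − 6·91 − 6·(-453) + 5·1120 = 7981
Policy A (F + 39, E − 36):
  G = 91
  E = 92 − 36 = 56
  F = 277 − 6·91 − 2·56 (+39 from intervention) = -342
  R = 214 − 2·(-342) = 898
  K = 209 − 6·91 − 6·(-342) + 5·898 = 6205
ΔR = 898 − 1120 = -222; ΔK = 6205 − 7981 = -1776
Score = (-3)·(-222) + 5·(-1776) = -8214

-8214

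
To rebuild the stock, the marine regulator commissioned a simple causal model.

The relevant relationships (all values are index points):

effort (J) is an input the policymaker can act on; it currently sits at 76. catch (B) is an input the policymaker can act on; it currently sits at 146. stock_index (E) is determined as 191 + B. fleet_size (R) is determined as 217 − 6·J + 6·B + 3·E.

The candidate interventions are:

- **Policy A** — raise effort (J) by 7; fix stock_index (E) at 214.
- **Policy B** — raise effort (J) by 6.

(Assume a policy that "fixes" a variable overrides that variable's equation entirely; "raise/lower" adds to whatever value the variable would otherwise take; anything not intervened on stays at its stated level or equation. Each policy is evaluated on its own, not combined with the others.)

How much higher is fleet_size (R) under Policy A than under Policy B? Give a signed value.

Policy A (J + 7, E := 214):
  J = 76 + 7 = 83
  B = 146
  E = 214
  R = 217 − 6·83 + 6·146 + 3·214 = 1237
Policy B (J + 6):
  J = 76 + 6 = 82
  B = 146
  E = 191 + 146 = 337
  R = 217 − 6·82 + 6·146 + 3·337 = 1612
R: 1237 − 1612 = -375

-375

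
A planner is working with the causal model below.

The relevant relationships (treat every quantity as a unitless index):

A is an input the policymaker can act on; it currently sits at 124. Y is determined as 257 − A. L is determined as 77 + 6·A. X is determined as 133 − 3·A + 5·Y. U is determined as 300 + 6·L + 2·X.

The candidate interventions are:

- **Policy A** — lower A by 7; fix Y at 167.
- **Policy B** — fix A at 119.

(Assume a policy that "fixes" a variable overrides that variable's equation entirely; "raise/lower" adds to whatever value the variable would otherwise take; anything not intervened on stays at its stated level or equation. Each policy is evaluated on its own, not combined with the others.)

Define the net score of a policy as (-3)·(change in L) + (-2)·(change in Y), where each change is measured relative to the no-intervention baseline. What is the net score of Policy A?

Baseline:
  A = 124
  Y = 257 − 124 = 133
  L = 77 + 6·124 = 821
Policy A (A − 7, Y := 167):
  A = 124 − 7 = 117
  Y = 167
  L = 77 + 6·117 = 779
ΔL = 779 − 821 = -42; ΔY = 167 − 133 = 34
Score = (-3)·(-42) + (-2)·34 = 58

58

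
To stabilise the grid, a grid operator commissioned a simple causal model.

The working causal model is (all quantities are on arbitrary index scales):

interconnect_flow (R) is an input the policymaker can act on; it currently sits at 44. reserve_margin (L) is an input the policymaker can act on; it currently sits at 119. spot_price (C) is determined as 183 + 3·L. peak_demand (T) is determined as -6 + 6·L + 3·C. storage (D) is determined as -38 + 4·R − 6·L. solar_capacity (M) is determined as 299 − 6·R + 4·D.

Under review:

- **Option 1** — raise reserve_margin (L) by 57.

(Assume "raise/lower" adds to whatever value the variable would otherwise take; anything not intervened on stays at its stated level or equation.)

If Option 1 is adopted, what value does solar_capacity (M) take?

-3637

Option 1 (L + 57):
  R = 44
  L = 119 + 57 = 176
  D = -38 + 4·44 − 6·176 = -918
  M = 299 − 6·44 + 4·(-918) = -3637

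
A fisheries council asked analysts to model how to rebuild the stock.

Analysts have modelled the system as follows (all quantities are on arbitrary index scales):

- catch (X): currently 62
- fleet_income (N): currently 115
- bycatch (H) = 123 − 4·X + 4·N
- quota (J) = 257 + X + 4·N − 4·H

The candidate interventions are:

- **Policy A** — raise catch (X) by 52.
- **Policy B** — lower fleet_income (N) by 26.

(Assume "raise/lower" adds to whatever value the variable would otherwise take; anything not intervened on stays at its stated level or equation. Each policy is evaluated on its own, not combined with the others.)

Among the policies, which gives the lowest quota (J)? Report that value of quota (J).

-249

Policy A (X + 52):
  X = 62 + 52 = 114
  N = 115
  H = 123 − 4·114 + 4·115 = 127
  J = 257 + 114 + 4·115 − 4·127 = 323
Policy B (N − 26):
  X = 62
  N = 115 − 26 = 89
  H = 123 − 4·62 + 4·89 = 231
  J = 257 + 62 + 4·89 − 4·231 = -249
Comparing — Policy A: J=323, Policy B: J=-249. Lowest is -249 (Policy B).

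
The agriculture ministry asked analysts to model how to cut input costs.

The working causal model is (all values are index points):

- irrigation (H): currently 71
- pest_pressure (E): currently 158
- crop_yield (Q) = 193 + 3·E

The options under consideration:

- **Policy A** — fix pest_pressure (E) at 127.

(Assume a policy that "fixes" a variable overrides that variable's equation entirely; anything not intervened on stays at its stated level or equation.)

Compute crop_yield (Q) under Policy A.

Policy A (E := 127):
  E = 127
  Q = 193 + 3·127 = 574

574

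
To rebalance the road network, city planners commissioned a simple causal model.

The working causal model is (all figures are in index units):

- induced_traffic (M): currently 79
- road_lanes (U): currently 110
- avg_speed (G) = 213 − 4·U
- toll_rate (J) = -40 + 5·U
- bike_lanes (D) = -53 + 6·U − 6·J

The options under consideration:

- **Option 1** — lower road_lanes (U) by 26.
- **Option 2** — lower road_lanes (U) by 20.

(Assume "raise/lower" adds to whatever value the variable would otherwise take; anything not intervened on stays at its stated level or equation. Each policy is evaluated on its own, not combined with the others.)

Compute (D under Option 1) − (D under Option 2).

144

Option 1 (U − 26):
  U = 110 − 26 = 84
  J = -40 + 5·84 = 380
  D = -53 + 6·84 − 6·380 = -1829
Option 2 (U − 20):
  U = 110 − 20 = 90
  J = -40 + 5·90 = 410
  D = -53 + 6·90 − 6·410 = -1973
D: -1829 − (-1973) = 144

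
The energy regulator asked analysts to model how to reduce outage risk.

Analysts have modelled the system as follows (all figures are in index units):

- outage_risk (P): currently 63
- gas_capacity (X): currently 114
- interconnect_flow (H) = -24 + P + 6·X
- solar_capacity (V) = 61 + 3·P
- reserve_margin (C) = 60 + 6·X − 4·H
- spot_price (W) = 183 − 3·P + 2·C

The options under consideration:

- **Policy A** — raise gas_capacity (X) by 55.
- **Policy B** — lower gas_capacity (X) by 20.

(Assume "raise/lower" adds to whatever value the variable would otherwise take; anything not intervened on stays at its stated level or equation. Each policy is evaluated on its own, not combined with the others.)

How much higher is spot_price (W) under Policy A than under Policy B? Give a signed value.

-2700

Policy A (X + 55):
  P = 63
  X = 114 + 55 = 169
  H = -24 + 63 + 6·169 = 1053
  C = 60 + 6·169 − 4·1053 = -3138
  W = 183 − 3·63 + 2·(-3138) = -6282
Policy B (X − 20):
  P = 63
  X = 114 − 20 = 94
  H = -24 + 63 + 6·94 = 603
  C = 60 + 6·94 − 4·603 = -1788
  W = 183 − 3·63 + 2·(-1788) = -3582
W: -6282 − (-3582) = -2700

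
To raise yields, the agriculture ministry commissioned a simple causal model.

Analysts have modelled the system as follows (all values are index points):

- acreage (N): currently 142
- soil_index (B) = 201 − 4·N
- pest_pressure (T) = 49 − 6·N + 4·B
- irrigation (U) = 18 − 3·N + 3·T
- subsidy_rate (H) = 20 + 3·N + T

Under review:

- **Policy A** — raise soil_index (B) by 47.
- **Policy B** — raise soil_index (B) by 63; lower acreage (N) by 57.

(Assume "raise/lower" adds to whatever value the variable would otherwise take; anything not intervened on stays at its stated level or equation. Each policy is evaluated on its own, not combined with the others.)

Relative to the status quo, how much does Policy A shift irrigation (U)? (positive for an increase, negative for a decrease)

564

Baseline:
  N = 142
  B = 201 − 4·142 = -367
  T = 49 − 6·142 + 4·(-367) = -2271
  U = 18 − 3·142 + 3·(-2271) = -7221
Policy A (B + 47):
  N = 142
  B = 201 − 4·142 (+47 from intervention) = -320
  T = 49 − 6·142 + 4·(-320) = -2083
  U = 18 − 3·142 + 3·(-2083) = -6657
Change in U: -6657 − (-7221) = 564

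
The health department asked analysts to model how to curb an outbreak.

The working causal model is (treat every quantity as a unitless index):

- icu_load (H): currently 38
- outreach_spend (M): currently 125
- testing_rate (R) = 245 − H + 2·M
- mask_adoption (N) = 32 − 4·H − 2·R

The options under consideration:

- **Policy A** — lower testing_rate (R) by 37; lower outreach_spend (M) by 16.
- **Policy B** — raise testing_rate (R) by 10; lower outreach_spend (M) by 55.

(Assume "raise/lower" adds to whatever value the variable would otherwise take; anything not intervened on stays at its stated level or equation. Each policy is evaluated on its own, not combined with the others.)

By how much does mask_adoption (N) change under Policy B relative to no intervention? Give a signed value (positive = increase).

Baseline:
  H = 38
  M = 125
  R = 245 − 38 + 2·125 = 457
  N = 32 − 4·38 − 2·457 = -1034
Policy B (R + 10, M − 55):
  H = 38
  M = 125 − 55 = 70
  R = 245 − 38 + 2·70 (+10 from intervention) = 357
  N = 32 − 4·38 − 2·357 = -834
Change in N: -834 − (-1034) = 200

200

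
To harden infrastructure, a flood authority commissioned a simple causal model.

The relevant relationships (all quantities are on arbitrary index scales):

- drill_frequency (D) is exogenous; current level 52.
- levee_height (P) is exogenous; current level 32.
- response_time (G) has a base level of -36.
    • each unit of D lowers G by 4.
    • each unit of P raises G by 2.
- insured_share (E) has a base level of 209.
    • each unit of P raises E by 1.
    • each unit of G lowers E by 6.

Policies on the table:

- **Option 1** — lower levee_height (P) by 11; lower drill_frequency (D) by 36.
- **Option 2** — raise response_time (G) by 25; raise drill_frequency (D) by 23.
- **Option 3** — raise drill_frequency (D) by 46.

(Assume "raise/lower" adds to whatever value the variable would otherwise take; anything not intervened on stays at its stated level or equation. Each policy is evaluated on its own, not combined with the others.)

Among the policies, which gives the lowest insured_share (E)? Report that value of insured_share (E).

578

Option 1 (P − 11, D − 36):
  D = 52 − 36 = 16
  P = 32 − 11 = 21
  G = -36 − 4·16 + 2·21 = -58
  E = 209 + 21 − 6·(-58) = 578
Option 2 (G + 25, D + 23):
  D = 52 + 23 = 75
  P = 32
  G = -36 − 4·75 + 2·32 (+25 from intervention) = -247
  E = 209 + 32 − 6·(-247) = 1723
Option 3 (D + 46):
  D = 52 + 46 = 98
  P = 32
  G = -36 − 4·98 + 2·32 = -364
  E = 209 + 32 − 6·(-364) = 2425
Comparing — Option 1: E=578, Option 2: E=1723, Option 3: E=2425. Lowest is 578 (Option 1).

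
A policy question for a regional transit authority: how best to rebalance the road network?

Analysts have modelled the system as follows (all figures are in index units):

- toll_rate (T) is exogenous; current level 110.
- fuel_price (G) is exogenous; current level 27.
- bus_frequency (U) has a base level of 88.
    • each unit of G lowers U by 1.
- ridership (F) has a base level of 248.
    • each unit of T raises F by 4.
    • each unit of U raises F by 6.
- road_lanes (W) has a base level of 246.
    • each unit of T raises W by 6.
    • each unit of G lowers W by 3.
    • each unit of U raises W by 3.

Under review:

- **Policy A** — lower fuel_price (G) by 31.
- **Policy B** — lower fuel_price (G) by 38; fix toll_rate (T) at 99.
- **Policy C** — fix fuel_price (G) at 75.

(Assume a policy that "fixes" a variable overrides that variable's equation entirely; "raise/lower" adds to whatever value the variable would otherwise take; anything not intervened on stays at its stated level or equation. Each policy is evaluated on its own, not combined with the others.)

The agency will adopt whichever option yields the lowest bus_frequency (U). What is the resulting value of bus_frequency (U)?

13

Policy A (G − 31):
  G = 27 − 31 = -4
  U = 88 − (-4) = 92
Policy B (G − 38, T := 99):
  G = 27 − 38 = -11
  U = 88 − (-11) = 99
Policy C (G := 75):
  G = 75
  U = 88 − 75 = 13
Comparing — Policy A: U=92, Policy B: U=99, Policy C: U=13. Lowest is 13 (Policy C).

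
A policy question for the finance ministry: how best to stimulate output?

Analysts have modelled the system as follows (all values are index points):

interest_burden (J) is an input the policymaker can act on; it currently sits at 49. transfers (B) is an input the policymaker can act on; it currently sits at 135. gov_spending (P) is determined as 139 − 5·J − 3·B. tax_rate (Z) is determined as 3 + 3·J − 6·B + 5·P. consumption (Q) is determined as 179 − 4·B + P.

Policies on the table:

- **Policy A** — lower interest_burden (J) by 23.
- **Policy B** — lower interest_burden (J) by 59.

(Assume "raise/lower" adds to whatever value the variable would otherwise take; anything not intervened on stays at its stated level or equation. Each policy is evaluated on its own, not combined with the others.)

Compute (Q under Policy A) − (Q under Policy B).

-180

Policy A (J − 23):
  J = 49 − 23 = 26
  B = 135
  P = 139 − 5·26 − 3·135 = -396
  Q = 179 − 4·135 + (-396) = -757
Policy B (J − 59):
  J = 49 − 59 = -10
  B = 135
  P = 139 − 5·(-10) − 3·135 = -216
  Q = 179 − 4·135 + (-216) = -577
Q: -757 − (-577) = -180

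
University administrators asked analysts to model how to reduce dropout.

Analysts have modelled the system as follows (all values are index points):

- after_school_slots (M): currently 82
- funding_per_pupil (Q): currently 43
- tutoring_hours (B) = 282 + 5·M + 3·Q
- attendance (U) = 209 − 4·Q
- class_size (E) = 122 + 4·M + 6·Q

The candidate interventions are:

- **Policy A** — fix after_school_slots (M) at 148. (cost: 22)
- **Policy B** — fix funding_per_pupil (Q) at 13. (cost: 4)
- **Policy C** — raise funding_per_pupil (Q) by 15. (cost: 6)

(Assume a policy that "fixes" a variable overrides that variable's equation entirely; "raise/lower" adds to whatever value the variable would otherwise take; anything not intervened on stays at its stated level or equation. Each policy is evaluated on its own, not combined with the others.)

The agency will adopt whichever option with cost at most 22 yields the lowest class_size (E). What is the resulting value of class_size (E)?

528

Policy A (M := 148):
  M = 148
  Q = 43
  E = 122 + 4·148 + 6·43 = 972
Policy B (Q := 13):
  M = 82
  Q = 13
  E = 122 + 4·82 + 6·13 = 528
Policy C (Q + 15):
  M = 82
  Q = 43 + 15 = 58
  E = 122 + 4·82 + 6·58 = 798
Comparing — Policy A: E=972, Policy B: E=528, Policy C: E=798. Lowest is 528 (Policy B).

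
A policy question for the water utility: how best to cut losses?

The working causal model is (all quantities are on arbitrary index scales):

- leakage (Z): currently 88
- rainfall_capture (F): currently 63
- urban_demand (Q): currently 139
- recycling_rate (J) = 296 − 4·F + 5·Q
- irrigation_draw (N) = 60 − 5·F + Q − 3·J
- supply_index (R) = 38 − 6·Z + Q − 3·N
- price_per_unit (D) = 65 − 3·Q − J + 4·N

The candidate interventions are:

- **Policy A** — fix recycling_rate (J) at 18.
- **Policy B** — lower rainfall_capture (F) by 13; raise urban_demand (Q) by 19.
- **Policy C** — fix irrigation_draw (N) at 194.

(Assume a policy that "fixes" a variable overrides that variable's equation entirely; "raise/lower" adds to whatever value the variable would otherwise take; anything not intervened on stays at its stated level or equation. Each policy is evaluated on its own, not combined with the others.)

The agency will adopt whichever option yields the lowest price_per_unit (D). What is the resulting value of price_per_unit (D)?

-12055

Policy A (J := 18):
  F = 63
  Q = 139
  J = 18
  N = 60 − 5·63 + 139 − 3·18 = -170
  D = 65 − 3·139 − 18 + 4·(-170) = -1050
Policy B (F − 13, Q + 19):
  F = 63 − 13 = 50
  Q = 139 + 19 = 158
  J = 296 − 4·50 + 5·158 = 886
  N = 60 − 5·50 + 158 − 3·886 = -2690
  D = 65 − 3·158 − 886 + 4·(-2690) = -12055
Policy C (N := 194):
  F = 63
  Q = 139
  J = 296 − 4·63 + 5·139 = 739
  N = 194
  D = 65 − 3·139 − 739 + 4·194 = -315
Comparing — Policy A: D=-1050, Policy B: D=-12055, Policy C: D=-315. Lowest is -12055 (Policy B).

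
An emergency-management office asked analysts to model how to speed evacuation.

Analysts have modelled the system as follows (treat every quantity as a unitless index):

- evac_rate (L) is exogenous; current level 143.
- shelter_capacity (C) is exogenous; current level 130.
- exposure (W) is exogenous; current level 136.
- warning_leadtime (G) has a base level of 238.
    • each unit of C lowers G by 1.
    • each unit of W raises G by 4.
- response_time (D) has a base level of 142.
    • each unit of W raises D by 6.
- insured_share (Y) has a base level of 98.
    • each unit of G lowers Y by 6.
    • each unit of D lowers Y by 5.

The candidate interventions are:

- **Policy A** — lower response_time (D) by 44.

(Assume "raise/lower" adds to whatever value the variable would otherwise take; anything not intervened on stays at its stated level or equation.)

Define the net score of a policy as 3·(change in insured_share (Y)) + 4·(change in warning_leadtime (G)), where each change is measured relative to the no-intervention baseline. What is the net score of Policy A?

Baseline:
  C = 130
  W = 136
  G = 238 − 130 + 4·136 = 652
  D = 142 + 6·136 = 958
  Y = 98 − 6·652 − 5·958 = -8604
Policy A (D − 44):
  C = 130
  W = 136
  G = 238 − 130 + 4·136 = 652
  D = 142 + 6·136 (−44 from intervention) = 914
  Y = 98 − 6·652 − 5·914 = -8384
ΔY = -8384 − (-8604) = 220; ΔG = 652 − 652 = 0
Score = 3·220 + 4·0 = 660

660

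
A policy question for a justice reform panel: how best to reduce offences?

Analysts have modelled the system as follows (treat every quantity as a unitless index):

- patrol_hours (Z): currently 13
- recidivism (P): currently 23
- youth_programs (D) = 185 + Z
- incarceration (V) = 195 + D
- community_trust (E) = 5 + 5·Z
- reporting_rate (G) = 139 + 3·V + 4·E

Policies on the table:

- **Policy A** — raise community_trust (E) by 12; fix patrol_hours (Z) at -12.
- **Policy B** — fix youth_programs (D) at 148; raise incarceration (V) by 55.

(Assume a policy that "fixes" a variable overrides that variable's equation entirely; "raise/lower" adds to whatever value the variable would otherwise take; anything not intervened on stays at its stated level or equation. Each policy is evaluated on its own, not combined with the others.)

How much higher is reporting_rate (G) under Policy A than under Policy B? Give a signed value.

-542

Policy A (E + 12, Z := -12):
  Z = -12
  D = 185 + (-12) = 173
  V = 195 + 173 = 368
  E = 5 + 5·(-12) (+12 from intervention) = -43
  G = 139 + 3·368 + 4·(-43) = 1071
Policy B (D := 148, V + 55):
  Z = 13
  D = 148
  V = 195 + 148 (+55 from intervention) = 398
  E = 5 + 5·13 = 70
  G = 139 + 3·398 + 4·70 = 1613
G: 1071 − 1613 = -542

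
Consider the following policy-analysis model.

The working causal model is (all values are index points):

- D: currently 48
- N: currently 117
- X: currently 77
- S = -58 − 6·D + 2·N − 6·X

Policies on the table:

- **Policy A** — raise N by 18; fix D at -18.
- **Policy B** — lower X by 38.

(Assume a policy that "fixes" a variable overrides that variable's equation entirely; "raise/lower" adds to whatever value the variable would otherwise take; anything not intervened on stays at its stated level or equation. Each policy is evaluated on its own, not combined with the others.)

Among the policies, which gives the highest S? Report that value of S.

-142

Policy A (N + 18, D := -18):
  D = -18
  N = 117 + 18 = 135
  X = 77
  S = -58 − 6·(-18) + 2·135 − 6·77 = -142
Policy B (X − 38):
  D = 48
  N = 117
  X = 77 − 38 = 39
  S = -58 − 6·48 + 2·117 − 6·39 = -346
Comparing — Policy A: S=-142, Policy B: S=-346. Highest is -142 (Policy A).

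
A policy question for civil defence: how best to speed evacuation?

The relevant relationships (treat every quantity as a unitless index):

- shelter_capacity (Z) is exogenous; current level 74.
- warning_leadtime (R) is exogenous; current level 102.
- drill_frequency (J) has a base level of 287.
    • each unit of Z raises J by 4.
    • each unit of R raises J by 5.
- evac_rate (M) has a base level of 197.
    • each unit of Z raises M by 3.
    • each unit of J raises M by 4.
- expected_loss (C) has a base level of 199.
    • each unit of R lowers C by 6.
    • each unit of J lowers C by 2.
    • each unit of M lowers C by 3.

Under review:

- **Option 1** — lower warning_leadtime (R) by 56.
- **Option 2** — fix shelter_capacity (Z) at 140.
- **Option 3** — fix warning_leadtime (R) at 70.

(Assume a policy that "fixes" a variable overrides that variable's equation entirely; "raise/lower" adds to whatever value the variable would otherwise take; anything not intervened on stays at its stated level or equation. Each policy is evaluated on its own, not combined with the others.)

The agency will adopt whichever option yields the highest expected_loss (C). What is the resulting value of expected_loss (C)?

Option 1 (R − 56):
  Z = 74
  R = 102 − 56 = 46
  J = 287 + 4·74 + 5·46 = 813
  M = 197 + 3·74 + 4·813 = 3671
  C = 199 − 6·46 − 2·813 − 3·3671 = -12716
Option 2 (Z := 140):
  Z = 140
  R = 102
  J = 287 + 4·140 + 5·102 = 1357
  M = 197 + 3·140 + 4·1357 = 6045
  C = 199 − 6·102 − 2·1357 − 3·6045 = -21262
Option 3 (R := 70):
  Z = 74
  R = 70
  J = 287 + 4·74 + 5·70 = 933
  M = 197 + 3·74 + 4·933 = 4151
  C = 199 − 6·70 − 2·933 − 3·4151 = -14540
Comparing — Option 1: C=-12716, Option 2: C=-21262, Option 3: C=-14540. Highest is -12716 (Option 1).

-12716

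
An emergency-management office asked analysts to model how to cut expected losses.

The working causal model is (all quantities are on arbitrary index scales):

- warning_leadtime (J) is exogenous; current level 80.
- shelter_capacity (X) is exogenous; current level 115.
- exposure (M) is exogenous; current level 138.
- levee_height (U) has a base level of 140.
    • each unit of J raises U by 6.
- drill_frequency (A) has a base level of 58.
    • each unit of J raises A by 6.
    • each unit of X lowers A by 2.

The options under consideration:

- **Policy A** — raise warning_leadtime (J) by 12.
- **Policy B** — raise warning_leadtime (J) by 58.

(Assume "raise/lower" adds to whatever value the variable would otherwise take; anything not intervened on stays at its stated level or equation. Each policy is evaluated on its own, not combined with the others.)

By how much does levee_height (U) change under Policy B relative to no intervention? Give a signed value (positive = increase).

348

Baseline:
  J = 80
  U = 140 + 6·80 = 620
Policy B (J + 58):
  J = 80 + 58 = 138
  U = 140 + 6·138 = 968
Change in U: 968 − 620 = 348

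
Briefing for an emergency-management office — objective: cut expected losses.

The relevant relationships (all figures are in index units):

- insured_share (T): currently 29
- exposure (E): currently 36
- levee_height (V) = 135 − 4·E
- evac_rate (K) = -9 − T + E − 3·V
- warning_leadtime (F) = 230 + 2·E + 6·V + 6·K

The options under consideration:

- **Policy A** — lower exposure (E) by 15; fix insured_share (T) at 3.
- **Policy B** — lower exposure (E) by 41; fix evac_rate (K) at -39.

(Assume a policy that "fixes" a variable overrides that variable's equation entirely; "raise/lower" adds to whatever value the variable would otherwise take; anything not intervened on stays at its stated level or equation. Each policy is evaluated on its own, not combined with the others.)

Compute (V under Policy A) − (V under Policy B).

-104

Policy A (E − 15, T := 3):
  E = 36 − 15 = 21
  V = 135 − 4·21 = 51
Policy B (E − 41, K := -39):
  E = 36 − 41 = -5
  V = 135 − 4·(-5) = 155
V: 51 − 155 = -104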